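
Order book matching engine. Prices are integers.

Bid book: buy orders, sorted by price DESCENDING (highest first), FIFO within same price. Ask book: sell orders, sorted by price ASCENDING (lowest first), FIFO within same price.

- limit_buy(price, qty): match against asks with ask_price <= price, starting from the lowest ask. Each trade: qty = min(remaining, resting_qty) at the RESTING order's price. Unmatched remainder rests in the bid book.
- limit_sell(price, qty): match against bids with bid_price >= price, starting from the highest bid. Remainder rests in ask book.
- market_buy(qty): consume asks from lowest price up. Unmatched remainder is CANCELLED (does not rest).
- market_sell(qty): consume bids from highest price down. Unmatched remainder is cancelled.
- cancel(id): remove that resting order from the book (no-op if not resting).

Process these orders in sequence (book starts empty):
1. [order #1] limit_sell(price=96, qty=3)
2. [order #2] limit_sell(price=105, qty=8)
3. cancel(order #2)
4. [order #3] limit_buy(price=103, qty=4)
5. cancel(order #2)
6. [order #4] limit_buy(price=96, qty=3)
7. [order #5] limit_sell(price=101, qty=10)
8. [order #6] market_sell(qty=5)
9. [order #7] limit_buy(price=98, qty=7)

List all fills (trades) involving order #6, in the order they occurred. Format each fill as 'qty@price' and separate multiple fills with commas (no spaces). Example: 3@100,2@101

Answer: 3@96

Derivation:
After op 1 [order #1] limit_sell(price=96, qty=3): fills=none; bids=[-] asks=[#1:3@96]
After op 2 [order #2] limit_sell(price=105, qty=8): fills=none; bids=[-] asks=[#1:3@96 #2:8@105]
After op 3 cancel(order #2): fills=none; bids=[-] asks=[#1:3@96]
After op 4 [order #3] limit_buy(price=103, qty=4): fills=#3x#1:3@96; bids=[#3:1@103] asks=[-]
After op 5 cancel(order #2): fills=none; bids=[#3:1@103] asks=[-]
After op 6 [order #4] limit_buy(price=96, qty=3): fills=none; bids=[#3:1@103 #4:3@96] asks=[-]
After op 7 [order #5] limit_sell(price=101, qty=10): fills=#3x#5:1@103; bids=[#4:3@96] asks=[#5:9@101]
After op 8 [order #6] market_sell(qty=5): fills=#4x#6:3@96; bids=[-] asks=[#5:9@101]
After op 9 [order #7] limit_buy(price=98, qty=7): fills=none; bids=[#7:7@98] asks=[#5:9@101]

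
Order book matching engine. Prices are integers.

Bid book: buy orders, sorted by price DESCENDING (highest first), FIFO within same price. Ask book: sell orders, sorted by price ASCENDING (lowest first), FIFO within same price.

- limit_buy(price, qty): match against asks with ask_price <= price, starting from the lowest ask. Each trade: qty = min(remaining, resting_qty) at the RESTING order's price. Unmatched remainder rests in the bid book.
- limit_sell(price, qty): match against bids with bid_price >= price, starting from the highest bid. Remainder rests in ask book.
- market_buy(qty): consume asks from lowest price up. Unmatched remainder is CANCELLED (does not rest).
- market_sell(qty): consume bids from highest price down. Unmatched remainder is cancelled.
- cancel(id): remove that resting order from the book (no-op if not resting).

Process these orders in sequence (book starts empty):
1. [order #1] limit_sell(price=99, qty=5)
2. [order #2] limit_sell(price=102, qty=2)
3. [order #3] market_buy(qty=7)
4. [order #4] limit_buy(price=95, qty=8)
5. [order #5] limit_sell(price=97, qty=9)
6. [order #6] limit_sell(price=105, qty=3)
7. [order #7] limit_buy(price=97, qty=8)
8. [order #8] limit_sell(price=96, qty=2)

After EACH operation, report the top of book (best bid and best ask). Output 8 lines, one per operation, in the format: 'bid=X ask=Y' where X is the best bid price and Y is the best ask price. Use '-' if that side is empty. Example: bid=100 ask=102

After op 1 [order #1] limit_sell(price=99, qty=5): fills=none; bids=[-] asks=[#1:5@99]
After op 2 [order #2] limit_sell(price=102, qty=2): fills=none; bids=[-] asks=[#1:5@99 #2:2@102]
After op 3 [order #3] market_buy(qty=7): fills=#3x#1:5@99 #3x#2:2@102; bids=[-] asks=[-]
After op 4 [order #4] limit_buy(price=95, qty=8): fills=none; bids=[#4:8@95] asks=[-]
After op 5 [order #5] limit_sell(price=97, qty=9): fills=none; bids=[#4:8@95] asks=[#5:9@97]
After op 6 [order #6] limit_sell(price=105, qty=3): fills=none; bids=[#4:8@95] asks=[#5:9@97 #6:3@105]
After op 7 [order #7] limit_buy(price=97, qty=8): fills=#7x#5:8@97; bids=[#4:8@95] asks=[#5:1@97 #6:3@105]
After op 8 [order #8] limit_sell(price=96, qty=2): fills=none; bids=[#4:8@95] asks=[#8:2@96 #5:1@97 #6:3@105]

Answer: bid=- ask=99
bid=- ask=99
bid=- ask=-
bid=95 ask=-
bid=95 ask=97
bid=95 ask=97
bid=95 ask=97
bid=95 ask=96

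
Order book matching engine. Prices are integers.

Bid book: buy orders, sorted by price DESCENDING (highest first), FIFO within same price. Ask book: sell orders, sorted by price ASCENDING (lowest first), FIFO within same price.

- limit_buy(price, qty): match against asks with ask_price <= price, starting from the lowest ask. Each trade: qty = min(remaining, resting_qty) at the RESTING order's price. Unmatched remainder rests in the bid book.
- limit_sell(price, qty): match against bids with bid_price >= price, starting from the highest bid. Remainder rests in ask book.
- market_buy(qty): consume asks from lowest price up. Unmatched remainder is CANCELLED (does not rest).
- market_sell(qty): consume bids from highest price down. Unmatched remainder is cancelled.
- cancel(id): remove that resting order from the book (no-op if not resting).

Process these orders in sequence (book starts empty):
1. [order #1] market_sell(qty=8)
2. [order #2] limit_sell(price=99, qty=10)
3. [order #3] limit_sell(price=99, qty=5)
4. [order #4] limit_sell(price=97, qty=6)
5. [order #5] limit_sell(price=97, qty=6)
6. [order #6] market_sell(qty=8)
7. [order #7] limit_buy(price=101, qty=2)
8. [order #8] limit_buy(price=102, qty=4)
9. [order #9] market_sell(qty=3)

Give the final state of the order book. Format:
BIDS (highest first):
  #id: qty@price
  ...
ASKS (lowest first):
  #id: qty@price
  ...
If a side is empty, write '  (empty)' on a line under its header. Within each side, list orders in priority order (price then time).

Answer: BIDS (highest first):
  (empty)
ASKS (lowest first):
  #5: 6@97
  #2: 10@99
  #3: 5@99

Derivation:
After op 1 [order #1] market_sell(qty=8): fills=none; bids=[-] asks=[-]
After op 2 [order #2] limit_sell(price=99, qty=10): fills=none; bids=[-] asks=[#2:10@99]
After op 3 [order #3] limit_sell(price=99, qty=5): fills=none; bids=[-] asks=[#2:10@99 #3:5@99]
After op 4 [order #4] limit_sell(price=97, qty=6): fills=none; bids=[-] asks=[#4:6@97 #2:10@99 #3:5@99]
After op 5 [order #5] limit_sell(price=97, qty=6): fills=none; bids=[-] asks=[#4:6@97 #5:6@97 #2:10@99 #3:5@99]
After op 6 [order #6] market_sell(qty=8): fills=none; bids=[-] asks=[#4:6@97 #5:6@97 #2:10@99 #3:5@99]
After op 7 [order #7] limit_buy(price=101, qty=2): fills=#7x#4:2@97; bids=[-] asks=[#4:4@97 #5:6@97 #2:10@99 #3:5@99]
After op 8 [order #8] limit_buy(price=102, qty=4): fills=#8x#4:4@97; bids=[-] asks=[#5:6@97 #2:10@99 #3:5@99]
After op 9 [order #9] market_sell(qty=3): fills=none; bids=[-] asks=[#5:6@97 #2:10@99 #3:5@99]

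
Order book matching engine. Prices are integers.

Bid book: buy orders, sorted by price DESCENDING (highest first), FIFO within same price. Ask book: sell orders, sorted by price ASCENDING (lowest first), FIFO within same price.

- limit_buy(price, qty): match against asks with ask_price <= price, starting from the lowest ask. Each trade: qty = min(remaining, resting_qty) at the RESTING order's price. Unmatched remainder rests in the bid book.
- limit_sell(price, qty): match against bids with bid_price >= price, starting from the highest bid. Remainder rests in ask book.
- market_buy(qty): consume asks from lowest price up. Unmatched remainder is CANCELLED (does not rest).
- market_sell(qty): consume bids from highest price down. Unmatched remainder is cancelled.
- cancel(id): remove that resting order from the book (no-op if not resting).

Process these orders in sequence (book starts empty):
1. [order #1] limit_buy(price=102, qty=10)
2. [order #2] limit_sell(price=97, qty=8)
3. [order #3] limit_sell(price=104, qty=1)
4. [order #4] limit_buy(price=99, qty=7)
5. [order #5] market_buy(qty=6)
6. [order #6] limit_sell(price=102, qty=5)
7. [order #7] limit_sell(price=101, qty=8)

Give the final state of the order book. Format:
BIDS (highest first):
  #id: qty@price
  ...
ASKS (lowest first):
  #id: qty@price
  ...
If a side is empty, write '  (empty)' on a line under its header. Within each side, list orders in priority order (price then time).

Answer: BIDS (highest first):
  #4: 7@99
ASKS (lowest first):
  #7: 8@101
  #6: 3@102

Derivation:
After op 1 [order #1] limit_buy(price=102, qty=10): fills=none; bids=[#1:10@102] asks=[-]
After op 2 [order #2] limit_sell(price=97, qty=8): fills=#1x#2:8@102; bids=[#1:2@102] asks=[-]
After op 3 [order #3] limit_sell(price=104, qty=1): fills=none; bids=[#1:2@102] asks=[#3:1@104]
After op 4 [order #4] limit_buy(price=99, qty=7): fills=none; bids=[#1:2@102 #4:7@99] asks=[#3:1@104]
After op 5 [order #5] market_buy(qty=6): fills=#5x#3:1@104; bids=[#1:2@102 #4:7@99] asks=[-]
After op 6 [order #6] limit_sell(price=102, qty=5): fills=#1x#6:2@102; bids=[#4:7@99] asks=[#6:3@102]
After op 7 [order #7] limit_sell(price=101, qty=8): fills=none; bids=[#4:7@99] asks=[#7:8@101 #6:3@102]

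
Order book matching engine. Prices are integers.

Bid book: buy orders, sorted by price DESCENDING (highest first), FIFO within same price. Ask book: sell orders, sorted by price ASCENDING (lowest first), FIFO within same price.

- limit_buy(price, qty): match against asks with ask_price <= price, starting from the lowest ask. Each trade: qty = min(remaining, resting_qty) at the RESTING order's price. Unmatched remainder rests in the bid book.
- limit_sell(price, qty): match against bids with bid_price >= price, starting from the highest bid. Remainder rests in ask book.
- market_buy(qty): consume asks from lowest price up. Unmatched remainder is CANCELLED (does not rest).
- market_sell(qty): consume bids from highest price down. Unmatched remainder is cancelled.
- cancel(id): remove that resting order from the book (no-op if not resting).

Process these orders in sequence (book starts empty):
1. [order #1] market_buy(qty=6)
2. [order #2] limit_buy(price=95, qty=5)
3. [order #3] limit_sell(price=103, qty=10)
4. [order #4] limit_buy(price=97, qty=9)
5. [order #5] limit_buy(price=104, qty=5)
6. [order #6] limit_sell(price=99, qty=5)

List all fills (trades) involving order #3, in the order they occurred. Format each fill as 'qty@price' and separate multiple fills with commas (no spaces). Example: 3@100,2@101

Answer: 5@103

Derivation:
After op 1 [order #1] market_buy(qty=6): fills=none; bids=[-] asks=[-]
After op 2 [order #2] limit_buy(price=95, qty=5): fills=none; bids=[#2:5@95] asks=[-]
After op 3 [order #3] limit_sell(price=103, qty=10): fills=none; bids=[#2:5@95] asks=[#3:10@103]
After op 4 [order #4] limit_buy(price=97, qty=9): fills=none; bids=[#4:9@97 #2:5@95] asks=[#3:10@103]
After op 5 [order #5] limit_buy(price=104, qty=5): fills=#5x#3:5@103; bids=[#4:9@97 #2:5@95] asks=[#3:5@103]
After op 6 [order #6] limit_sell(price=99, qty=5): fills=none; bids=[#4:9@97 #2:5@95] asks=[#6:5@99 #3:5@103]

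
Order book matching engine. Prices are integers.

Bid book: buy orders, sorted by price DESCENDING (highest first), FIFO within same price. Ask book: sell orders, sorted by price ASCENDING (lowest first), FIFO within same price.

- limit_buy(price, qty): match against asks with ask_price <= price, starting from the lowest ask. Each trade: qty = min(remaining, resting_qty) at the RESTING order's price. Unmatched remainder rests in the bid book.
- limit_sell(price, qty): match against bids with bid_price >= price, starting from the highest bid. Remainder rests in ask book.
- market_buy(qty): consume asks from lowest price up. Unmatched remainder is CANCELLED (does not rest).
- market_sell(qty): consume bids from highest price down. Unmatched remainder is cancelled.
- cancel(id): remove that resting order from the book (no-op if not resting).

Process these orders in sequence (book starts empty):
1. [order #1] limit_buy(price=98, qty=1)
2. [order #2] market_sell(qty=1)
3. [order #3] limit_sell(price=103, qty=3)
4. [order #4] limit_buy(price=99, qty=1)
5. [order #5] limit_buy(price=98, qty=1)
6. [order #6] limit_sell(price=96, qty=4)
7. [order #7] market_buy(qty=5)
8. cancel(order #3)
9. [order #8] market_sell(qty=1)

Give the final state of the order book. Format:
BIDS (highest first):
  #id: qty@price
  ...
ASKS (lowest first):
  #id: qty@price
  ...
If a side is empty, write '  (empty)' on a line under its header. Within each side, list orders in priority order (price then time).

Answer: BIDS (highest first):
  (empty)
ASKS (lowest first):
  (empty)

Derivation:
After op 1 [order #1] limit_buy(price=98, qty=1): fills=none; bids=[#1:1@98] asks=[-]
After op 2 [order #2] market_sell(qty=1): fills=#1x#2:1@98; bids=[-] asks=[-]
After op 3 [order #3] limit_sell(price=103, qty=3): fills=none; bids=[-] asks=[#3:3@103]
After op 4 [order #4] limit_buy(price=99, qty=1): fills=none; bids=[#4:1@99] asks=[#3:3@103]
After op 5 [order #5] limit_buy(price=98, qty=1): fills=none; bids=[#4:1@99 #5:1@98] asks=[#3:3@103]
After op 6 [order #6] limit_sell(price=96, qty=4): fills=#4x#6:1@99 #5x#6:1@98; bids=[-] asks=[#6:2@96 #3:3@103]
After op 7 [order #7] market_buy(qty=5): fills=#7x#6:2@96 #7x#3:3@103; bids=[-] asks=[-]
After op 8 cancel(order #3): fills=none; bids=[-] asks=[-]
After op 9 [order #8] market_sell(qty=1): fills=none; bids=[-] asks=[-]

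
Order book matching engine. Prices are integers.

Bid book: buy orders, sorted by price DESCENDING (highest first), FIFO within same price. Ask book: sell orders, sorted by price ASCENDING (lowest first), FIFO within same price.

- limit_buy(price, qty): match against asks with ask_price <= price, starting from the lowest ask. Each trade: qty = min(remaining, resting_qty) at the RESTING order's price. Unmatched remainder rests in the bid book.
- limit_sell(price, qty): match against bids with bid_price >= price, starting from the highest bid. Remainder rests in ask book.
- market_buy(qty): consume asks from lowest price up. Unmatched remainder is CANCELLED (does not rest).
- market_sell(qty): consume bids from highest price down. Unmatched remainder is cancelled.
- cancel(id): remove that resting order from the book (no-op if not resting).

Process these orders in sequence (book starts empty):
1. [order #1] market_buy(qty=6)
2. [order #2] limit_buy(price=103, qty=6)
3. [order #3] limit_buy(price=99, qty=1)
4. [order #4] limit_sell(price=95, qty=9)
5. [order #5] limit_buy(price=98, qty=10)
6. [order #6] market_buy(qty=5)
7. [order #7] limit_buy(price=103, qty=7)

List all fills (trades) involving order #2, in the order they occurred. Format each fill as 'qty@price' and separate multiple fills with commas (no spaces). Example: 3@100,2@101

After op 1 [order #1] market_buy(qty=6): fills=none; bids=[-] asks=[-]
After op 2 [order #2] limit_buy(price=103, qty=6): fills=none; bids=[#2:6@103] asks=[-]
After op 3 [order #3] limit_buy(price=99, qty=1): fills=none; bids=[#2:6@103 #3:1@99] asks=[-]
After op 4 [order #4] limit_sell(price=95, qty=9): fills=#2x#4:6@103 #3x#4:1@99; bids=[-] asks=[#4:2@95]
After op 5 [order #5] limit_buy(price=98, qty=10): fills=#5x#4:2@95; bids=[#5:8@98] asks=[-]
After op 6 [order #6] market_buy(qty=5): fills=none; bids=[#5:8@98] asks=[-]
After op 7 [order #7] limit_buy(price=103, qty=7): fills=none; bids=[#7:7@103 #5:8@98] asks=[-]

Answer: 6@103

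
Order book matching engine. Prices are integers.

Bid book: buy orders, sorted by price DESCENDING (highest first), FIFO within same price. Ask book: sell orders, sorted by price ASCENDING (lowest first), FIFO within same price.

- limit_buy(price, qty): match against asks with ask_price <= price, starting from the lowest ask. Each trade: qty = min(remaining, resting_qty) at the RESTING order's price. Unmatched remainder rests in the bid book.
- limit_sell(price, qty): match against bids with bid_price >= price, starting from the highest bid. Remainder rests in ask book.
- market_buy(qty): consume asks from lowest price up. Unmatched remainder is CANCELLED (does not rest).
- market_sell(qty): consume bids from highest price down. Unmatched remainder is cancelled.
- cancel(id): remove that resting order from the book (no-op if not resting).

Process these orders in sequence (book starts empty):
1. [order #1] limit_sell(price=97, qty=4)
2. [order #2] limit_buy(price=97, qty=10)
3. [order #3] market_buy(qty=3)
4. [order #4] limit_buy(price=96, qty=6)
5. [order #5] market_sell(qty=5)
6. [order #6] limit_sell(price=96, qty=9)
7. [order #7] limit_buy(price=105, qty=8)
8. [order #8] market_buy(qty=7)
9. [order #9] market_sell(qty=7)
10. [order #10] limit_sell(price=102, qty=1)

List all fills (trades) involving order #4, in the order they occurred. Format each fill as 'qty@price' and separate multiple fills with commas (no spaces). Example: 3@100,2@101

After op 1 [order #1] limit_sell(price=97, qty=4): fills=none; bids=[-] asks=[#1:4@97]
After op 2 [order #2] limit_buy(price=97, qty=10): fills=#2x#1:4@97; bids=[#2:6@97] asks=[-]
After op 3 [order #3] market_buy(qty=3): fills=none; bids=[#2:6@97] asks=[-]
After op 4 [order #4] limit_buy(price=96, qty=6): fills=none; bids=[#2:6@97 #4:6@96] asks=[-]
After op 5 [order #5] market_sell(qty=5): fills=#2x#5:5@97; bids=[#2:1@97 #4:6@96] asks=[-]
After op 6 [order #6] limit_sell(price=96, qty=9): fills=#2x#6:1@97 #4x#6:6@96; bids=[-] asks=[#6:2@96]
After op 7 [order #7] limit_buy(price=105, qty=8): fills=#7x#6:2@96; bids=[#7:6@105] asks=[-]
After op 8 [order #8] market_buy(qty=7): fills=none; bids=[#7:6@105] asks=[-]
After op 9 [order #9] market_sell(qty=7): fills=#7x#9:6@105; bids=[-] asks=[-]
After op 10 [order #10] limit_sell(price=102, qty=1): fills=none; bids=[-] asks=[#10:1@102]

Answer: 6@96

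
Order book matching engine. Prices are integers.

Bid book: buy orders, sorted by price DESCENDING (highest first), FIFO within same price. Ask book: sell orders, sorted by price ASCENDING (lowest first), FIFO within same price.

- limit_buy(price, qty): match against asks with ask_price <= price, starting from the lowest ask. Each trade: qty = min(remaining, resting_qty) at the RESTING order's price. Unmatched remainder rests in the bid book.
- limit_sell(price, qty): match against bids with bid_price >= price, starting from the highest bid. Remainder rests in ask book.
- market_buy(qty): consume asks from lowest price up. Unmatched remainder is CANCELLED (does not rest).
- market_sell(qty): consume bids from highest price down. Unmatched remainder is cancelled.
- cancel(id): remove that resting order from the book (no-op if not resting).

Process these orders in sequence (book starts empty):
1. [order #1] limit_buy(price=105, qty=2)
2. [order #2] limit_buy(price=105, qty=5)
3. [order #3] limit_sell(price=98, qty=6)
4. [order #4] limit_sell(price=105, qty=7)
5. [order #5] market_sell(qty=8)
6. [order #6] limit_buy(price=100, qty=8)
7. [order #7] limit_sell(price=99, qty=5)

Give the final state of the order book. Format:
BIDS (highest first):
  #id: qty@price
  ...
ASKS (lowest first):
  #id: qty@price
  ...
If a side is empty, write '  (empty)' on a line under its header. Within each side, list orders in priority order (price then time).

After op 1 [order #1] limit_buy(price=105, qty=2): fills=none; bids=[#1:2@105] asks=[-]
After op 2 [order #2] limit_buy(price=105, qty=5): fills=none; bids=[#1:2@105 #2:5@105] asks=[-]
After op 3 [order #3] limit_sell(price=98, qty=6): fills=#1x#3:2@105 #2x#3:4@105; bids=[#2:1@105] asks=[-]
After op 4 [order #4] limit_sell(price=105, qty=7): fills=#2x#4:1@105; bids=[-] asks=[#4:6@105]
After op 5 [order #5] market_sell(qty=8): fills=none; bids=[-] asks=[#4:6@105]
After op 6 [order #6] limit_buy(price=100, qty=8): fills=none; bids=[#6:8@100] asks=[#4:6@105]
After op 7 [order #7] limit_sell(price=99, qty=5): fills=#6x#7:5@100; bids=[#6:3@100] asks=[#4:6@105]

Answer: BIDS (highest first):
  #6: 3@100
ASKS (lowest first):
  #4: 6@105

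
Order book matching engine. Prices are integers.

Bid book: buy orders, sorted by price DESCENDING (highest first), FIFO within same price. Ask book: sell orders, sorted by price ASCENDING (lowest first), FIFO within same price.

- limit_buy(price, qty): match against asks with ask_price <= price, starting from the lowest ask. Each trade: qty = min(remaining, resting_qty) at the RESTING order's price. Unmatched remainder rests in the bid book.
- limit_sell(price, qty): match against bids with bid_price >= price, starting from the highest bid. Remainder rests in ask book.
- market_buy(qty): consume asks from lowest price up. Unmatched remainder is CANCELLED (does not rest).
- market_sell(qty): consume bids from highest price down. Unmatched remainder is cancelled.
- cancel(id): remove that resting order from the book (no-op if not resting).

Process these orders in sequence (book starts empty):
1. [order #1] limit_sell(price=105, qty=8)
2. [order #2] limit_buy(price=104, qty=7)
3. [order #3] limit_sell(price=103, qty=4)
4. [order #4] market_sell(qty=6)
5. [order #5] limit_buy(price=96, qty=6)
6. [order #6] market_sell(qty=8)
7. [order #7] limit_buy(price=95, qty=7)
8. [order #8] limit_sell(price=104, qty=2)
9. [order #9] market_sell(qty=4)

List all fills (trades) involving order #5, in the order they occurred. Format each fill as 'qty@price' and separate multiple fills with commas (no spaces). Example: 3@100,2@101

After op 1 [order #1] limit_sell(price=105, qty=8): fills=none; bids=[-] asks=[#1:8@105]
After op 2 [order #2] limit_buy(price=104, qty=7): fills=none; bids=[#2:7@104] asks=[#1:8@105]
After op 3 [order #3] limit_sell(price=103, qty=4): fills=#2x#3:4@104; bids=[#2:3@104] asks=[#1:8@105]
After op 4 [order #4] market_sell(qty=6): fills=#2x#4:3@104; bids=[-] asks=[#1:8@105]
After op 5 [order #5] limit_buy(price=96, qty=6): fills=none; bids=[#5:6@96] asks=[#1:8@105]
After op 6 [order #6] market_sell(qty=8): fills=#5x#6:6@96; bids=[-] asks=[#1:8@105]
After op 7 [order #7] limit_buy(price=95, qty=7): fills=none; bids=[#7:7@95] asks=[#1:8@105]
After op 8 [order #8] limit_sell(price=104, qty=2): fills=none; bids=[#7:7@95] asks=[#8:2@104 #1:8@105]
After op 9 [order #9] market_sell(qty=4): fills=#7x#9:4@95; bids=[#7:3@95] asks=[#8:2@104 #1:8@105]

Answer: 6@96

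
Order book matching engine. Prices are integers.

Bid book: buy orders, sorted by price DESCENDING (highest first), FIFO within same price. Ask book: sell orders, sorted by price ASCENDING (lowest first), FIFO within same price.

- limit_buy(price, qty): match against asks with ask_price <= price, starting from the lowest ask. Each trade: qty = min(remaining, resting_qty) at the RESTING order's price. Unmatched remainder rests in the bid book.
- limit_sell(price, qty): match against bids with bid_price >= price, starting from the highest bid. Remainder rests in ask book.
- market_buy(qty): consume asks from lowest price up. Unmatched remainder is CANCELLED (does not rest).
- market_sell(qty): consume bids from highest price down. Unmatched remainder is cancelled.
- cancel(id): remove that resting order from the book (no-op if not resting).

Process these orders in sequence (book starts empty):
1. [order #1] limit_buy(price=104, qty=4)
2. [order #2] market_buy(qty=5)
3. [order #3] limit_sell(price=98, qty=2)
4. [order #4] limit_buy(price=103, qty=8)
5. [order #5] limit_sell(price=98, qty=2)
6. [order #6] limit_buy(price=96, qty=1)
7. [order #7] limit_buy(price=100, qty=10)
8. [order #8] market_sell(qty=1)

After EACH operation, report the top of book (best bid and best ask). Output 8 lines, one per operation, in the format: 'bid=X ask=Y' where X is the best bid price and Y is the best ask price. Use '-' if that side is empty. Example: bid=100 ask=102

Answer: bid=104 ask=-
bid=104 ask=-
bid=104 ask=-
bid=104 ask=-
bid=103 ask=-
bid=103 ask=-
bid=103 ask=-
bid=103 ask=-

Derivation:
After op 1 [order #1] limit_buy(price=104, qty=4): fills=none; bids=[#1:4@104] asks=[-]
After op 2 [order #2] market_buy(qty=5): fills=none; bids=[#1:4@104] asks=[-]
After op 3 [order #3] limit_sell(price=98, qty=2): fills=#1x#3:2@104; bids=[#1:2@104] asks=[-]
After op 4 [order #4] limit_buy(price=103, qty=8): fills=none; bids=[#1:2@104 #4:8@103] asks=[-]
After op 5 [order #5] limit_sell(price=98, qty=2): fills=#1x#5:2@104; bids=[#4:8@103] asks=[-]
After op 6 [order #6] limit_buy(price=96, qty=1): fills=none; bids=[#4:8@103 #6:1@96] asks=[-]
After op 7 [order #7] limit_buy(price=100, qty=10): fills=none; bids=[#4:8@103 #7:10@100 #6:1@96] asks=[-]
After op 8 [order #8] market_sell(qty=1): fills=#4x#8:1@103; bids=[#4:7@103 #7:10@100 #6:1@96] asks=[-]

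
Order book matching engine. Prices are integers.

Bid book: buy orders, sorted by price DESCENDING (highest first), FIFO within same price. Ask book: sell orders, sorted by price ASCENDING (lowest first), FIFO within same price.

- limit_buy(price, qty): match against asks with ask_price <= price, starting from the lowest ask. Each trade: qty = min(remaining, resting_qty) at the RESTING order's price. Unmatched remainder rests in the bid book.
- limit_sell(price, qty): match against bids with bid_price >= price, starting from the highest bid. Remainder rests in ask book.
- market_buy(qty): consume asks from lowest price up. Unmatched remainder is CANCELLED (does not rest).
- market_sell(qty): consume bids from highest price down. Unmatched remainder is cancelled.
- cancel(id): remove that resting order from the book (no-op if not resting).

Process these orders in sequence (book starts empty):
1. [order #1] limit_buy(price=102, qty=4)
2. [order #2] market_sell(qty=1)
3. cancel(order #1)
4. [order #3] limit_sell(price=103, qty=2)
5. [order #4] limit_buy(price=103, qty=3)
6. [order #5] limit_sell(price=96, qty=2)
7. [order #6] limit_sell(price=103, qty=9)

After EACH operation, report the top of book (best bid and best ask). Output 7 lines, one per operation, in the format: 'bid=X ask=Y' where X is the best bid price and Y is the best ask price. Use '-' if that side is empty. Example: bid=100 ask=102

Answer: bid=102 ask=-
bid=102 ask=-
bid=- ask=-
bid=- ask=103
bid=103 ask=-
bid=- ask=96
bid=- ask=96

Derivation:
After op 1 [order #1] limit_buy(price=102, qty=4): fills=none; bids=[#1:4@102] asks=[-]
After op 2 [order #2] market_sell(qty=1): fills=#1x#2:1@102; bids=[#1:3@102] asks=[-]
After op 3 cancel(order #1): fills=none; bids=[-] asks=[-]
After op 4 [order #3] limit_sell(price=103, qty=2): fills=none; bids=[-] asks=[#3:2@103]
After op 5 [order #4] limit_buy(price=103, qty=3): fills=#4x#3:2@103; bids=[#4:1@103] asks=[-]
After op 6 [order #5] limit_sell(price=96, qty=2): fills=#4x#5:1@103; bids=[-] asks=[#5:1@96]
After op 7 [order #6] limit_sell(price=103, qty=9): fills=none; bids=[-] asks=[#5:1@96 #6:9@103]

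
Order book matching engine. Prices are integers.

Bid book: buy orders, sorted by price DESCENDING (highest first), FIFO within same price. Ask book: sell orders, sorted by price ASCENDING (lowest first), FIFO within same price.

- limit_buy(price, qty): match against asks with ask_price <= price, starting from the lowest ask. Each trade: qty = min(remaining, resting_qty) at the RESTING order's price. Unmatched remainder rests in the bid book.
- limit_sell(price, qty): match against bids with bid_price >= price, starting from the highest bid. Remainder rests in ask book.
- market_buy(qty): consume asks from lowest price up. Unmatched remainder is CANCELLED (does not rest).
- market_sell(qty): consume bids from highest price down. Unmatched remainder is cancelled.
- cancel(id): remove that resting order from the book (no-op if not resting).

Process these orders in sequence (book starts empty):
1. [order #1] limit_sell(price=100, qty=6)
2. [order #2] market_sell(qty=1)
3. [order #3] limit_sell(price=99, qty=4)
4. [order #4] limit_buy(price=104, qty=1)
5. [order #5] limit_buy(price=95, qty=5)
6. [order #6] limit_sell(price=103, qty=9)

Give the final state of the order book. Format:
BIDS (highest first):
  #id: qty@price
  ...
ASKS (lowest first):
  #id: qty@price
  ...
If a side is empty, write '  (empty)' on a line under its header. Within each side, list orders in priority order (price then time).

After op 1 [order #1] limit_sell(price=100, qty=6): fills=none; bids=[-] asks=[#1:6@100]
After op 2 [order #2] market_sell(qty=1): fills=none; bids=[-] asks=[#1:6@100]
After op 3 [order #3] limit_sell(price=99, qty=4): fills=none; bids=[-] asks=[#3:4@99 #1:6@100]
After op 4 [order #4] limit_buy(price=104, qty=1): fills=#4x#3:1@99; bids=[-] asks=[#3:3@99 #1:6@100]
After op 5 [order #5] limit_buy(price=95, qty=5): fills=none; bids=[#5:5@95] asks=[#3:3@99 #1:6@100]
After op 6 [order #6] limit_sell(price=103, qty=9): fills=none; bids=[#5:5@95] asks=[#3:3@99 #1:6@100 #6:9@103]

Answer: BIDS (highest first):
  #5: 5@95
ASKS (lowest first):
  #3: 3@99
  #1: 6@100
  #6: 9@103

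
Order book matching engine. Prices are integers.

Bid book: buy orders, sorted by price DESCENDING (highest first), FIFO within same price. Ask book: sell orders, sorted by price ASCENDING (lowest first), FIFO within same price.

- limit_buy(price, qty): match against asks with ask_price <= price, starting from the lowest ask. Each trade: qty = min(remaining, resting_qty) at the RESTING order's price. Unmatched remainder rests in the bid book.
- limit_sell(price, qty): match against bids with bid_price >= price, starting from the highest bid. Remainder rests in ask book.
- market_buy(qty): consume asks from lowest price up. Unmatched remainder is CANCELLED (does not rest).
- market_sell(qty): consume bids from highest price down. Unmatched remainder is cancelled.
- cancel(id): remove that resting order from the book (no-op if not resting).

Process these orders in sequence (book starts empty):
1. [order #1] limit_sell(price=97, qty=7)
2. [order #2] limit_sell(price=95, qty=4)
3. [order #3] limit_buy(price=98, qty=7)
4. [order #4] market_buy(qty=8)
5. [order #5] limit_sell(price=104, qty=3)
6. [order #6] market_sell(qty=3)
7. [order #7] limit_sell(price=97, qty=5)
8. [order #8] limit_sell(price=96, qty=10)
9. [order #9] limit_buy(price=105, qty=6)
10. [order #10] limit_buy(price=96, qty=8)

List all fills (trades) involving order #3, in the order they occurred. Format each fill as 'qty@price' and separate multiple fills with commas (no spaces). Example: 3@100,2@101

After op 1 [order #1] limit_sell(price=97, qty=7): fills=none; bids=[-] asks=[#1:7@97]
After op 2 [order #2] limit_sell(price=95, qty=4): fills=none; bids=[-] asks=[#2:4@95 #1:7@97]
After op 3 [order #3] limit_buy(price=98, qty=7): fills=#3x#2:4@95 #3x#1:3@97; bids=[-] asks=[#1:4@97]
After op 4 [order #4] market_buy(qty=8): fills=#4x#1:4@97; bids=[-] asks=[-]
After op 5 [order #5] limit_sell(price=104, qty=3): fills=none; bids=[-] asks=[#5:3@104]
After op 6 [order #6] market_sell(qty=3): fills=none; bids=[-] asks=[#5:3@104]
After op 7 [order #7] limit_sell(price=97, qty=5): fills=none; bids=[-] asks=[#7:5@97 #5:3@104]
After op 8 [order #8] limit_sell(price=96, qty=10): fills=none; bids=[-] asks=[#8:10@96 #7:5@97 #5:3@104]
After op 9 [order #9] limit_buy(price=105, qty=6): fills=#9x#8:6@96; bids=[-] asks=[#8:4@96 #7:5@97 #5:3@104]
After op 10 [order #10] limit_buy(price=96, qty=8): fills=#10x#8:4@96; bids=[#10:4@96] asks=[#7:5@97 #5:3@104]

Answer: 4@95,3@97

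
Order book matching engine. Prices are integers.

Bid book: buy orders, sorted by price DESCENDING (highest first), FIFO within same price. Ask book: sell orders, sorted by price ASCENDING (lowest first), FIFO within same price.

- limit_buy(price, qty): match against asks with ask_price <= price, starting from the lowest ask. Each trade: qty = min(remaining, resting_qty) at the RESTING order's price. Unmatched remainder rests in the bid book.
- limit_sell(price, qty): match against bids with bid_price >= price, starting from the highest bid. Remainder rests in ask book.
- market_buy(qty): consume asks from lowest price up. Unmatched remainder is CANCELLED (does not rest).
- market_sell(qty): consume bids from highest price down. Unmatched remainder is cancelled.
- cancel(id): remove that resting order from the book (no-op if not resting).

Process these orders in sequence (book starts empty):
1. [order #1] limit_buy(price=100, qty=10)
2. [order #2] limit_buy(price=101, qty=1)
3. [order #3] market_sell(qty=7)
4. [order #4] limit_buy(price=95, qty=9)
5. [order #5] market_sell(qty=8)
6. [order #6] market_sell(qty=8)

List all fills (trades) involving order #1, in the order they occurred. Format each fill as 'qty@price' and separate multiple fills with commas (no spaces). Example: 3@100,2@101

After op 1 [order #1] limit_buy(price=100, qty=10): fills=none; bids=[#1:10@100] asks=[-]
After op 2 [order #2] limit_buy(price=101, qty=1): fills=none; bids=[#2:1@101 #1:10@100] asks=[-]
After op 3 [order #3] market_sell(qty=7): fills=#2x#3:1@101 #1x#3:6@100; bids=[#1:4@100] asks=[-]
After op 4 [order #4] limit_buy(price=95, qty=9): fills=none; bids=[#1:4@100 #4:9@95] asks=[-]
After op 5 [order #5] market_sell(qty=8): fills=#1x#5:4@100 #4x#5:4@95; bids=[#4:5@95] asks=[-]
After op 6 [order #6] market_sell(qty=8): fills=#4x#6:5@95; bids=[-] asks=[-]

Answer: 6@100,4@100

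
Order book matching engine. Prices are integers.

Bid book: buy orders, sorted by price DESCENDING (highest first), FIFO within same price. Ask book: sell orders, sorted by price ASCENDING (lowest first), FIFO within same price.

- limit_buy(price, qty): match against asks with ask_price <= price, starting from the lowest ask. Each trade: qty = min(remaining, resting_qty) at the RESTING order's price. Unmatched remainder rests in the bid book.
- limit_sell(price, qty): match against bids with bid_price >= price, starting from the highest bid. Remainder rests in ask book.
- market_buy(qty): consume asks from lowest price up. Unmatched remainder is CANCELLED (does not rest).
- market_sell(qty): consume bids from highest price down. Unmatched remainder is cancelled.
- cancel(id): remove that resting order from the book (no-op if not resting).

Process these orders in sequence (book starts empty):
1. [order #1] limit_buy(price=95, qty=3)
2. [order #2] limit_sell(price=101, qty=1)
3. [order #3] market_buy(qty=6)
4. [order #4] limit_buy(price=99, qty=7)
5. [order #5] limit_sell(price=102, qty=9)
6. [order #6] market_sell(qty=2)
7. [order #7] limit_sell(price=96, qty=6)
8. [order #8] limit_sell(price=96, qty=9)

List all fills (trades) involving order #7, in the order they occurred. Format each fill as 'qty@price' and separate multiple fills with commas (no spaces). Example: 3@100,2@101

Answer: 5@99

Derivation:
After op 1 [order #1] limit_buy(price=95, qty=3): fills=none; bids=[#1:3@95] asks=[-]
After op 2 [order #2] limit_sell(price=101, qty=1): fills=none; bids=[#1:3@95] asks=[#2:1@101]
After op 3 [order #3] market_buy(qty=6): fills=#3x#2:1@101; bids=[#1:3@95] asks=[-]
After op 4 [order #4] limit_buy(price=99, qty=7): fills=none; bids=[#4:7@99 #1:3@95] asks=[-]
After op 5 [order #5] limit_sell(price=102, qty=9): fills=none; bids=[#4:7@99 #1:3@95] asks=[#5:9@102]
After op 6 [order #6] market_sell(qty=2): fills=#4x#6:2@99; bids=[#4:5@99 #1:3@95] asks=[#5:9@102]
After op 7 [order #7] limit_sell(price=96, qty=6): fills=#4x#7:5@99; bids=[#1:3@95] asks=[#7:1@96 #5:9@102]
After op 8 [order #8] limit_sell(price=96, qty=9): fills=none; bids=[#1:3@95] asks=[#7:1@96 #8:9@96 #5:9@102]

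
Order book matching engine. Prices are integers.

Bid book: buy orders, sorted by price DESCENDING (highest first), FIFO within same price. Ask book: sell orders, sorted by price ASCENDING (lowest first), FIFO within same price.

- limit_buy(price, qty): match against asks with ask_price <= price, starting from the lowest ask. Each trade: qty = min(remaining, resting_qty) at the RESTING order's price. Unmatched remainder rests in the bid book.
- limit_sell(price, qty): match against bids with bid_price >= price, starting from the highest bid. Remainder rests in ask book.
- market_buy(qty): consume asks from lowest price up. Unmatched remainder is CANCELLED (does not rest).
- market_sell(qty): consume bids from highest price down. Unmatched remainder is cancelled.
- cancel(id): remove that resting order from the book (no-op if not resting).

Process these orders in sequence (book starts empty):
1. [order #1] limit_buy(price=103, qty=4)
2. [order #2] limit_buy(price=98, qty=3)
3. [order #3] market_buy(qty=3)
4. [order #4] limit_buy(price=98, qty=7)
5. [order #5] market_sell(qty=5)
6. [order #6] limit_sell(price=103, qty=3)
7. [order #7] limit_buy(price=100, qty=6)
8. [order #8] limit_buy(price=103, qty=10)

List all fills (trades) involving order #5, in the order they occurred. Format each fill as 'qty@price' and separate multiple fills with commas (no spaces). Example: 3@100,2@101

Answer: 4@103,1@98

Derivation:
After op 1 [order #1] limit_buy(price=103, qty=4): fills=none; bids=[#1:4@103] asks=[-]
After op 2 [order #2] limit_buy(price=98, qty=3): fills=none; bids=[#1:4@103 #2:3@98] asks=[-]
After op 3 [order #3] market_buy(qty=3): fills=none; bids=[#1:4@103 #2:3@98] asks=[-]
After op 4 [order #4] limit_buy(price=98, qty=7): fills=none; bids=[#1:4@103 #2:3@98 #4:7@98] asks=[-]
After op 5 [order #5] market_sell(qty=5): fills=#1x#5:4@103 #2x#5:1@98; bids=[#2:2@98 #4:7@98] asks=[-]
After op 6 [order #6] limit_sell(price=103, qty=3): fills=none; bids=[#2:2@98 #4:7@98] asks=[#6:3@103]
After op 7 [order #7] limit_buy(price=100, qty=6): fills=none; bids=[#7:6@100 #2:2@98 #4:7@98] asks=[#6:3@103]
After op 8 [order #8] limit_buy(price=103, qty=10): fills=#8x#6:3@103; bids=[#8:7@103 #7:6@100 #2:2@98 #4:7@98] asks=[-]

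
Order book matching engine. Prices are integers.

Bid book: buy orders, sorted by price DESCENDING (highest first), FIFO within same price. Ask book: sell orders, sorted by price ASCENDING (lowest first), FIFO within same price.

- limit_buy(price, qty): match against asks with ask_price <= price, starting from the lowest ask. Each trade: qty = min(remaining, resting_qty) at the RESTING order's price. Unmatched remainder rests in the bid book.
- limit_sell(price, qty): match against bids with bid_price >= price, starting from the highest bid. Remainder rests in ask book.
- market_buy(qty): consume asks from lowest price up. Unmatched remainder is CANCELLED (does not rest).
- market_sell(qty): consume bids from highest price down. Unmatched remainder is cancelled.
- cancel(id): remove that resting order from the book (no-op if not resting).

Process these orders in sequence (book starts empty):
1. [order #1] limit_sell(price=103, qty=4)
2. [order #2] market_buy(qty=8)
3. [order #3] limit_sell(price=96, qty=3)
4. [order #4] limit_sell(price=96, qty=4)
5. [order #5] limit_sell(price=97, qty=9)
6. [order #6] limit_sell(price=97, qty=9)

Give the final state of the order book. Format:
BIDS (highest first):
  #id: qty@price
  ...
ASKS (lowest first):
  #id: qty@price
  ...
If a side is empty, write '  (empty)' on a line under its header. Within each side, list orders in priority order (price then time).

After op 1 [order #1] limit_sell(price=103, qty=4): fills=none; bids=[-] asks=[#1:4@103]
After op 2 [order #2] market_buy(qty=8): fills=#2x#1:4@103; bids=[-] asks=[-]
After op 3 [order #3] limit_sell(price=96, qty=3): fills=none; bids=[-] asks=[#3:3@96]
After op 4 [order #4] limit_sell(price=96, qty=4): fills=none; bids=[-] asks=[#3:3@96 #4:4@96]
After op 5 [order #5] limit_sell(price=97, qty=9): fills=none; bids=[-] asks=[#3:3@96 #4:4@96 #5:9@97]
After op 6 [order #6] limit_sell(price=97, qty=9): fills=none; bids=[-] asks=[#3:3@96 #4:4@96 #5:9@97 #6:9@97]

Answer: BIDS (highest first):
  (empty)
ASKS (lowest first):
  #3: 3@96
  #4: 4@96
  #5: 9@97
  #6: 9@97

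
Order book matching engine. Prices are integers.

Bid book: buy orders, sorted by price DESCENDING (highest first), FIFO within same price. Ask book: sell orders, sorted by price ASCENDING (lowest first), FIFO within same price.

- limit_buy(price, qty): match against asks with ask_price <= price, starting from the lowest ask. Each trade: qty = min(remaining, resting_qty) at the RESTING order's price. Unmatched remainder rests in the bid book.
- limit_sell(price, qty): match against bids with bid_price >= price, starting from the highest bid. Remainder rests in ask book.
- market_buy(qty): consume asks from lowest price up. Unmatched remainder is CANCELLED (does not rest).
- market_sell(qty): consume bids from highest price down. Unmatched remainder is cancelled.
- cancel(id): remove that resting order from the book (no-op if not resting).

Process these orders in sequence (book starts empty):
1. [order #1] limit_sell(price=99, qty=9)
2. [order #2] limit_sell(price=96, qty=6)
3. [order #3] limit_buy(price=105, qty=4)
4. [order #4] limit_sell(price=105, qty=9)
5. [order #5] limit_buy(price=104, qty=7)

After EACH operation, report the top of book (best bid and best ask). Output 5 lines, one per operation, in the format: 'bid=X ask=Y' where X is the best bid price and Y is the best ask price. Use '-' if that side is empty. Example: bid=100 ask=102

Answer: bid=- ask=99
bid=- ask=96
bid=- ask=96
bid=- ask=96
bid=- ask=99

Derivation:
After op 1 [order #1] limit_sell(price=99, qty=9): fills=none; bids=[-] asks=[#1:9@99]
After op 2 [order #2] limit_sell(price=96, qty=6): fills=none; bids=[-] asks=[#2:6@96 #1:9@99]
After op 3 [order #3] limit_buy(price=105, qty=4): fills=#3x#2:4@96; bids=[-] asks=[#2:2@96 #1:9@99]
After op 4 [order #4] limit_sell(price=105, qty=9): fills=none; bids=[-] asks=[#2:2@96 #1:9@99 #4:9@105]
After op 5 [order #5] limit_buy(price=104, qty=7): fills=#5x#2:2@96 #5x#1:5@99; bids=[-] asks=[#1:4@99 #4:9@105]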